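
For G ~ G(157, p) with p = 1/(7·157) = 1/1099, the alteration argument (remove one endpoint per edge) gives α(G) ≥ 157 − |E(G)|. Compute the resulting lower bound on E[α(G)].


E[|E(G)|] = C(157, 2)·p = 12246 · (1/1099) = 78/7.
E[α(G)] ≥ n − E[|E(G)|] = 157 − 78/7 = 1021/7.
Numerically: ≈ 145.8571.
(This is only a lower bound; the true E[α(G)] may be larger.)

E[α(G)] ≥ 1021/7 ≈ 145.8571.


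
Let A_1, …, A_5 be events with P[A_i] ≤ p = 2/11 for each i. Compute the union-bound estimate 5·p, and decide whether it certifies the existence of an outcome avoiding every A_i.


Union bound: P[∪_{i=1}^{5} A_i] ≤ Σ_i P[A_i] ≤ 5·p = 5·(2/11) = 10/11.
Numerically: 10/11 ≈ 0.909.
Is 10/11 < 1? YES.
Since P[∪ A_i] ≤ 10/11 < 1, the complement has P[∩ A_i^c] ≥ 1 − 10/11 = 1/11 > 0, so some outcome avoids every A_i.

5·p = 10/11 ≈ 0.909; existence CERTIFIED by the union bound.


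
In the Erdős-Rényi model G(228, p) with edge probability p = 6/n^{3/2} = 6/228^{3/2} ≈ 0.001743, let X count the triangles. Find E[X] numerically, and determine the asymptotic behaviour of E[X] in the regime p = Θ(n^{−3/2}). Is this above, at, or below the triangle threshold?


Number of potential triangles: C(228, 3) = 1949476.
Each occurs with probability p³ ≈ (0.001743)³ ≈ 5.293549e-09.
By linearity: E[X] = C(228, 3)·p³ ≈ 1949476 · 5.293549e-09 ≈ 0.0103.
Since α = 3/2 > 1, p = c/n^{3/2} = o(1/n) is below the triangle threshold p ~ 1/n. Asymptotically E[X] ~ (c³/6)·n^{3(1−α)} = (6³/6)·n^{-1.5} → 0, so by Markov's inequality G has no triangles w.h.p.

E[X] ≈ 0.0103; in regime p = Θ(1/n^{3/2}) E[X] tends to 0 (below the triangle threshold p ~ 1/n).


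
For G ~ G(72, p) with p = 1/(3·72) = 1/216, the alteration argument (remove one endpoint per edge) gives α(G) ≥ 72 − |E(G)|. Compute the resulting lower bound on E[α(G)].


E[|E(G)|] = C(72, 2)·p = 2556 · (1/216) = 71/6.
E[α(G)] ≥ n − E[|E(G)|] = 72 − 71/6 = 361/6.
Numerically: ≈ 60.167.
(This is only a lower bound; the true E[α(G)] may be larger.)

E[α(G)] ≥ 361/6 ≈ 60.167.


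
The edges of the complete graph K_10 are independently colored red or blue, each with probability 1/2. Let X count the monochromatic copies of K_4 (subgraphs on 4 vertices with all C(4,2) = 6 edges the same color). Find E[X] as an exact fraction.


Let X = Σ_S X_S over the C(10, 4) = 210 subsets S of size 4, where X_S = 1 if the K_4 on S is monochromatic.
For a fixed S, the K_4 on S has C(4, 2) = 6 edges. P[all 6 edges red] = (1/2)^6, and likewise for blue, so P[monochromatic] = 2·(1/2)^6 = 2^{1 − 6} = 1/32.
Summing: E[X] = C(10, 4) · 2^{1 − 6} = 210 · 1/32 = 105/16.
Numerically: E[X] ≈ 6.562.

E[X] = C(10,4)·2^(1−C(4,2)) = 105/16 ≈ 6.562.


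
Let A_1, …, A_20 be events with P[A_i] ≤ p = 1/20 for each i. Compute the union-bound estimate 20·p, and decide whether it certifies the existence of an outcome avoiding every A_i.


Union bound: P[∪_{i=1}^{20} A_i] ≤ Σ_i P[A_i] ≤ 20·p = 20·(1/20) = 1.
Numerically: 1 ≈ 1.000000.
Is 1 < 1? NO.
Since the bound 1 is ≥ 1, the union bound is uninformative here; it does NOT by itself certify existence.

20·p = 1 ≈ 1.000000; existence NOT certified by the union bound.


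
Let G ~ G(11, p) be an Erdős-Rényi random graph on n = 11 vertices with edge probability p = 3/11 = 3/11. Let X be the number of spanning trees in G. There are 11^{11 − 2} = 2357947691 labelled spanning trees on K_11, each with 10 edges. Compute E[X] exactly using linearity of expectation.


K_11 has 11^{11 − 2} = 2357947691 labelled spanning trees.
For each such spanning tree H, let X_H = 1 if all 10 edges of H are present in G. Then P[X_H = 1] = p^{10} = (3/11)^{10} = 59049/25937424601.
By linearity of expectation: E[X] = Σ_H E[X_H] = 2357947691 · p^{10} = 2357947691 · 59049/25937424601 = 59049/11.
Numerically: E[X] ≈ 5368.09.

E[X] = 2357947691 · (3/11)^{10} = 59049/11 ≈ 5368.09.


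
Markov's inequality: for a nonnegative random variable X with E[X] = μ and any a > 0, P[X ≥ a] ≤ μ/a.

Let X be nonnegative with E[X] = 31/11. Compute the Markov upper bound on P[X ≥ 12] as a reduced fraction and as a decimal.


μ = E[X] = 31/11, a = 12.
Markov: P[X ≥ 12] ≤ μ/a = (31/11)/12 = 31/132.
Numerically: ≈ 0.234848.
(Since a = 12 > μ = 2.818182, the bound 31/132 is < 1 and informative.)

P[X ≥ 12] ≤ 31/132 ≈ 0.234848.


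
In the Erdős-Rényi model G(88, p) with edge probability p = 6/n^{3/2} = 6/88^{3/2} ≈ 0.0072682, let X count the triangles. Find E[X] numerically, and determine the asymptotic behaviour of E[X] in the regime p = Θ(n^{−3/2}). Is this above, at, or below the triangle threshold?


Number of potential triangles: C(88, 3) = 109736.
Each occurs with probability p³ ≈ (0.0072682)³ ≈ 3.8395624e-07.
By linearity: E[X] = C(88, 3)·p³ ≈ 109736 · 3.8395624e-07 ≈ 0.04213.
Since α = 3/2 > 1, p = c/n^{3/2} = o(1/n) is below the triangle threshold p ~ 1/n. Asymptotically E[X] ~ (c³/6)·n^{3(1−α)} = (6³/6)·n^{-1.5} → 0, so by Markov's inequality G has no triangles w.h.p.

E[X] ≈ 0.04213; in regime p = Θ(1/n^{3/2}) E[X] tends to 0 (below the triangle threshold p ~ 1/n).


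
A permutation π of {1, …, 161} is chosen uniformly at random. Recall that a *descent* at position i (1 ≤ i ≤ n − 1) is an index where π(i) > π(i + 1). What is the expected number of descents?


Write X = Σ X_I over i = 1, …, 160, with X_I the indicator of one descent.
There are 160 indicators.
For each fixed i, the pair (π(i), π(i+1)) is a uniformly random ordered pair of distinct values from {1, …, 161}; by symmetry P[π(i) > π(i+1)] = 1/2.
By linearity: E[X] = 160 · (1/2) = (161 − 1) · (1/2) = 80 ≈ 80.000000.

E[X] = 80 = 80.000000.


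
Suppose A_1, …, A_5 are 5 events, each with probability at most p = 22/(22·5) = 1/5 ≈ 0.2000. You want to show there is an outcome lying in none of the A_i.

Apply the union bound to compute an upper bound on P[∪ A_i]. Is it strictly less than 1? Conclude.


Union bound: P[∪_{i=1}^{5} A_i] ≤ Σ_i P[A_i] ≤ 5·p = 5·(1/5) = 1.
Numerically: 1 ≈ 1.0000.
Is 1 < 1? NO.
Since the bound 1 is ≥ 1, the union bound is uninformative here; it does NOT by itself certify existence.

5·p = 1 ≈ 1.0000; existence NOT certified by the union bound.


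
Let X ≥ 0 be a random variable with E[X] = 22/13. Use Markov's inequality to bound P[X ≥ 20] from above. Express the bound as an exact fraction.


μ = E[X] = 22/13, a = 20.
Markov: P[X ≥ 20] ≤ μ/a = (22/13)/20 = 11/130.
Numerically: ≈ 0.0846.
(Since a = 20 > μ = 1.6923, the bound 11/130 is < 1 and informative.)

P[X ≥ 20] ≤ 11/130 ≈ 0.0846.


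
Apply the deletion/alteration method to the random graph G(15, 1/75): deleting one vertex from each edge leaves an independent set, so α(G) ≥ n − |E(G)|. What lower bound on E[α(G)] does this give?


E[|E(G)|] = C(15, 2)·p = 105 · (1/75) = 7/5.
E[α(G)] ≥ n − E[|E(G)|] = 15 − 7/5 = 68/5.
Numerically: ≈ 13.600000.
(This is only a lower bound; the true E[α(G)] may be larger.)

E[α(G)] ≥ 68/5 ≈ 13.600000.


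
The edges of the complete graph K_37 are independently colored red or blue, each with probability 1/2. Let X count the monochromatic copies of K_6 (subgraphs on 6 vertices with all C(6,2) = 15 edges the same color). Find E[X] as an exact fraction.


Let X = Σ_S X_S over the C(37, 6) = 2324784 subsets S of size 6, where X_S = 1 if the K_6 on S is monochromatic.
For a fixed S, the K_6 on S has C(6, 2) = 15 edges. P[all 15 edges red] = (1/2)^15, and likewise for blue, so P[monochromatic] = 2·(1/2)^15 = 2^{1 − 15} = 1/16384.
Summing: E[X] = C(37, 6) · 2^{1 − 15} = 2324784 · 1/16384 = 145299/1024.
Numerically: E[X] ≈ 141.89355.

E[X] = C(37,6)·2^(1−C(6,2)) = 145299/1024 ≈ 141.89355.


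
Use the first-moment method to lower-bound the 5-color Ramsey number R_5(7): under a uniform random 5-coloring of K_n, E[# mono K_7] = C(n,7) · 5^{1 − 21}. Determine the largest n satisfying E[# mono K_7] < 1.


We need C(n, 7) · 5^{1 − 21} < 1, i.e. C(n, 7) < 5^{21 − 1} = 95367431640625.
Check values of n near the boundary:
  n = 335: C(335, 7) = 88202498238195; 88202498238195 < 95367431640625? YES
  n = 336: C(336, 7) = 90079147136880; 90079147136880 < 95367431640625? YES
  n = 337: C(337, 7) = 91989916924632; 91989916924632 < 95367431640625? YES
  n = 338: C(338, 7) = 93935323022736; 93935323022736 < 95367431640625? YES
  n = 339: C(339, 7) = 95915887062372; 95915887062372 < 95367431640625? NO
  n = 340: C(340, 7) = 97932136940560; 97932136940560 < 95367431640625? NO
The largest n with C(n, 7) < 95367431640625 is n = 338 (where E[X] = 93935323022736/95367431640625 ≈ 0.9850). Hence R_5(7) > 338, i.e. R_5(7) ≥ 339.

Largest n = 338; hence R_5(7) > 338.


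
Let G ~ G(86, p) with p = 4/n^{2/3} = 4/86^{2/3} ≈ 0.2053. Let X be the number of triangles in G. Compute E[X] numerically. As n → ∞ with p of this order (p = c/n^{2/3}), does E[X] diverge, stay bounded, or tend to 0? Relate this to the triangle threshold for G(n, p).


Number of potential triangles: C(86, 3) = 102340.
Each occurs with probability p³ ≈ (0.2053)³ ≈ 8.653326e-03.
By linearity: E[X] = C(86, 3)·p³ ≈ 102340 · 8.653326e-03 ≈ 885.5814.
Since α = 2/3 < 1, p = c/n^{2/3} ≫ 1/n is above the triangle threshold p ~ 1/n. Asymptotically E[X] ~ (c³/6)·n^{3(1−α)} = (4³/6)·n^{1} → ∞; triangles are abundant w.h.p.

E[X] ≈ 885.5814; in regime p = Θ(1/n^{2/3}) E[X] diverges (above the triangle threshold p ~ 1/n).


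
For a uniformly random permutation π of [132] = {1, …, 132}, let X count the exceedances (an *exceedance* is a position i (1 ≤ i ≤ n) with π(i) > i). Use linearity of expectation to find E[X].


Write X = Σ_{i=1}^{132} X_i, where X_i = 1_{π(i) > i}.
For each fixed i, π(i) is uniform over {1, …, 132} (marginal of a uniform permutation), so P[π(i) > i] = (n − i)/n. Summing: Σ_{i=1}^{132} (n − i)/n = (0 + 1 + … + 131)/132 = 132(132 − 1)/(2·132) = (132 − 1)/2.
Hence E[X] = Σ_{i=1}^{132} (132 − i)/132 = 131/2 ≈ 65.500.

E[X] = 131/2 = 65.500.


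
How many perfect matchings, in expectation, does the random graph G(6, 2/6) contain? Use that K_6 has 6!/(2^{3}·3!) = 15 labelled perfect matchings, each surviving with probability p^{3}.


K_6 has 6!/(2^{3}·3!) = 15 labelled perfect matchings.
For each such perfect matching H, let X_H = 1 if all 3 edges of H are present in G. Then P[X_H = 1] = p^{3} = (1/3)^{3} = 1/27.
By linearity: E[X] = Σ_H E[X_H] = 15 · p^{3} = 15 · 1/27 = 5/9.
Numerically: E[X] ≈ 0.555556.

E[X] = 15 · (1/3)^{3} = 5/9 ≈ 0.555556.


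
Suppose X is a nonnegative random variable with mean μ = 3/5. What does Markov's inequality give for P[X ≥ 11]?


μ = E[X] = 3/5, a = 11.
Markov: P[X ≥ 11] ≤ μ/a = (3/5)/11 = 3/55.
Numerically: ≈ 0.054545.
(Since a = 11 > μ = 0.600000, the bound 3/55 is < 1 and informative.)

P[X ≥ 11] ≤ 3/55 ≈ 0.054545.


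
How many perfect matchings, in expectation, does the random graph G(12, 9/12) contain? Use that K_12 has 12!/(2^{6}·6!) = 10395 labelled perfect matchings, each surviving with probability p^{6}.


K_12 has 12!/(2^{6}·6!) = 10395 labelled perfect matchings.
For each such perfect matching H, let X_H = 1 if all 6 edges of H are present in G. Then P[X_H = 1] = p^{6} = (3/4)^{6} = 729/4096.
Summing the indicators: E[X] = Σ_H E[X_H] = 10395 · p^{6} = 10395 · 729/4096 = 7577955/4096.
Numerically: E[X] ≈ 1850.09.

E[X] = 10395 · (3/4)^{6} = 7577955/4096 ≈ 1850.09.


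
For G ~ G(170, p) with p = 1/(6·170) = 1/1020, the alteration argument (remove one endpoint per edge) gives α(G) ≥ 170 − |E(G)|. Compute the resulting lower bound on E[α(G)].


E[|E(G)|] = C(170, 2)·p = 14365 · (1/1020) = 169/12.
E[α(G)] ≥ n − E[|E(G)|] = 170 − 169/12 = 1871/12.
Numerically: ≈ 155.916667.
(This is only a lower bound; the true E[α(G)] may be larger.)

E[α(G)] ≥ 1871/12 ≈ 155.916667.


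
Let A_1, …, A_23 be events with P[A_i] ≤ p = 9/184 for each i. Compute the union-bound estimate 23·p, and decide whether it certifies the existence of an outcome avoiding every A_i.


Union bound: P[∪_{i=1}^{23} A_i] ≤ Σ_i P[A_i] ≤ 23·p = 23·(9/184) = 9/8.
Numerically: 9/8 ≈ 1.1250.
Is 9/8 < 1? NO.
Since the bound 9/8 is ≥ 1, the union bound is uninformative here; it does NOT by itself certify existence.

23·p = 9/8 ≈ 1.1250; existence NOT certified by the union bound.


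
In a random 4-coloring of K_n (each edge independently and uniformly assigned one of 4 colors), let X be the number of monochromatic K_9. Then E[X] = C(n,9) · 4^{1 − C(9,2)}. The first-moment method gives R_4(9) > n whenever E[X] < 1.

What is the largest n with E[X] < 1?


We need C(n, 9) · 4^{1 − 36} < 1, i.e. C(n, 9) < 4^{36 − 1} = 1180591620717411303424.
Check values of n near the boundary:
  n = 913: C(913, 9) = 1167605542753639808390; 1167605542753639808390 < 1180591620717411303424? YES
  n = 914: C(914, 9) = 1179217089587653905932; 1179217089587653905932 < 1180591620717411303424? YES
  n = 915: C(915, 9) = 1190931166636537885130; 1190931166636537885130 < 1180591620717411303424? NO
The largest n with C(n, 9) < 1180591620717411303424 is n = 914 (where E[X] = 294804272396913476483/295147905179352825856 ≈ 0.999). Hence R_4(9) > 914, i.e. R_4(9) ≥ 915.

Largest n = 914; hence R_4(9) > 914.


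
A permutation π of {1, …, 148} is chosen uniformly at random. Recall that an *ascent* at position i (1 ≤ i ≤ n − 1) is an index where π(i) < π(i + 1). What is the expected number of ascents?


Write X = Σ X_I over i = 1, …, 147, with X_I the indicator of one ascent.
There are 147 indicators.
For each fixed i, the pair (π(i), π(i+1)) is a uniformly random ordered pair of distinct values from {1, …, 148}; by symmetry P[π(i) < π(i+1)] = 1/2.
By linearity: E[X] = 147 · (1/2) = (148 − 1) · (1/2) = 147/2 ≈ 73.5000.

E[X] = 147/2 = 73.5000.


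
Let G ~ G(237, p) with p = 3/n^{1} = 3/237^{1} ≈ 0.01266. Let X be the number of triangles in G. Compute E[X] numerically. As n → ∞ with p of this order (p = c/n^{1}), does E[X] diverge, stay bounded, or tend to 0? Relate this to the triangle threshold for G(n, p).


Number of potential triangles: C(237, 3) = 2190670.
Each occurs with probability p³ ≈ (0.01266)³ ≈ 2.028237e-06.
By linearity: E[X] = C(237, 3)·p³ ≈ 2190670 · 2.028237e-06 ≈ 4.4432.
Here α = 1, so p = 3/n is exactly at the triangle threshold p ~ 1/n. Asymptotically E[X] → c³/6 = 3³/6 = 9/2 ≈ 4.5000, a bounded constant. In this regime the triangle count is asymptotically Poisson(c³/6).

E[X] ≈ 4.4432; in regime p = Θ(1/n^{1}) E[X] stays bounded (at the triangle threshold p ~ 1/n).


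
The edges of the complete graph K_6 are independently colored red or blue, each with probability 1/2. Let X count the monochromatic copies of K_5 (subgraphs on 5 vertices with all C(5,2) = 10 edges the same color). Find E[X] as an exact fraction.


Let X = Σ_S X_S over the C(6, 5) = 6 subsets S of size 5, where X_S = 1 if the K_5 on S is monochromatic.
For a fixed S, the K_5 on S has C(5, 2) = 10 edges. P[all 10 edges red] = (1/2)^10, and likewise for blue, so P[monochromatic] = 2·(1/2)^10 = 2^{1 − 10} = 1/512.
By linearity of expectation: E[X] = C(6, 5) · 2^{1 − 10} = 6 · 1/512 = 3/256.
Numerically: E[X] ≈ 0.012.

E[X] = C(6,5)·2^(1−C(5,2)) = 3/256 ≈ 0.012.


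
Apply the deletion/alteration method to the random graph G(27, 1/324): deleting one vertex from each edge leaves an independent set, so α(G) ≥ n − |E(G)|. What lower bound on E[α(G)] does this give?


E[|E(G)|] = C(27, 2)·p = 351 · (1/324) = 13/12.
E[α(G)] ≥ n − E[|E(G)|] = 27 − 13/12 = 311/12.
Numerically: ≈ 25.9167.
(This is only a lower bound; the true E[α(G)] may be larger.)

E[α(G)] ≥ 311/12 ≈ 25.9167.


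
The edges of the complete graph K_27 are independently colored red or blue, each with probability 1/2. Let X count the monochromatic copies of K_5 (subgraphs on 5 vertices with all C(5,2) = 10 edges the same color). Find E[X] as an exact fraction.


Let X = Σ_S X_S over the C(27, 5) = 80730 subsets S of size 5, where X_S = 1 if the K_5 on S is monochromatic.
For a fixed S, the K_5 on S has C(5, 2) = 10 edges. P[all 10 edges red] = (1/2)^10, and likewise for blue, so P[monochromatic] = 2·(1/2)^10 = 2^{1 − 10} = 1/512.
By linearity of expectation: E[X] = C(27, 5) · 2^{1 − 10} = 80730 · 1/512 = 40365/256.
Numerically: E[X] ≈ 157.67578.

E[X] = C(27,5)·2^(1−C(5,2)) = 40365/256 ≈ 157.67578.


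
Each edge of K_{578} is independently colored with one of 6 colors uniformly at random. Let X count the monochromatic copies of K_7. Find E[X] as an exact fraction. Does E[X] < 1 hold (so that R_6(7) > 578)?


E[X] = C(578, 7) · 6^{1 − 21} = 4123120110457920 · 6^{−20} = 4123120110457920/3656158440062976.
As a reduced fraction: E[X] = 21474583908635/19042491875328 ≈ 1.1277192.
Is E[X] < 1? NO.
Since E[X] ≥ 1, the first-moment bound is inconclusive at n = 578; it does NOT by itself certify R_6(7) > 578.

E[X] = 21474583908635/19042491875328 ≈ 1.1277192; E[X] ≥ 1; first-moment method inconclusive here.


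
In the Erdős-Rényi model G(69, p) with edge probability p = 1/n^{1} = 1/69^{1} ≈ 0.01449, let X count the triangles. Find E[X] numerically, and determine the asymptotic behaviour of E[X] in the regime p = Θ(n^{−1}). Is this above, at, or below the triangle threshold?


Number of potential triangles: C(69, 3) = 52394.
Each occurs with probability p³ ≈ (0.01449)³ ≈ 3.044057e-06.
By linearity: E[X] = C(69, 3)·p³ ≈ 52394 · 3.044057e-06 ≈ 0.1595.
Here α = 1, so p = 1/n is exactly at the triangle threshold p ~ 1/n. Asymptotically E[X] → c³/6 = 1³/6 = 1/6 ≈ 0.1667, a bounded constant. In this regime the triangle count is asymptotically Poisson(c³/6).

E[X] ≈ 0.1595; in regime p = Θ(1/n^{1}) E[X] stays bounded (at the triangle threshold p ~ 1/n).


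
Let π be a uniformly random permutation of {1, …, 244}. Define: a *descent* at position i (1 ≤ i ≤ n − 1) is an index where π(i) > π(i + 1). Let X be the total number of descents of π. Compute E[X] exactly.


Write X = Σ X_I over i = 1, …, 243, with X_I the indicator of one descent.
There are 243 indicators.
For each fixed i, the pair (π(i), π(i+1)) is a uniformly random ordered pair of distinct values from {1, …, 244}; by symmetry P[π(i) > π(i+1)] = 1/2.
By linearity: E[X] = 243 · (1/2) = (244 − 1) · (1/2) = 243/2 ≈ 121.5000.

E[X] = 243/2 = 121.5000.


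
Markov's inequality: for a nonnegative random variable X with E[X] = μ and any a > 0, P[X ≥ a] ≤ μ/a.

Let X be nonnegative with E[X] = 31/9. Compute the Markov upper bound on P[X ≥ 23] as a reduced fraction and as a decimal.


μ = E[X] = 31/9, a = 23.
Markov: P[X ≥ 23] ≤ μ/a = (31/9)/23 = 31/207.
Numerically: ≈ 0.14976.
(Since a = 23 > μ = 3.44444, the bound 31/207 is < 1 and informative.)

P[X ≥ 23] ≤ 31/207 ≈ 0.14976.


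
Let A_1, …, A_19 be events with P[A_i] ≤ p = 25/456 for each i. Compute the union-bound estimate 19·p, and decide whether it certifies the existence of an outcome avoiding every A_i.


Union bound: P[∪_{i=1}^{19} A_i] ≤ Σ_i P[A_i] ≤ 19·p = 19·(25/456) = 25/24.
Numerically: 25/24 ≈ 1.0416667.
Is 25/24 < 1? NO.
Since the bound 25/24 is ≥ 1, the union bound is uninformative here; it does NOT by itself certify existence.

19·p = 25/24 ≈ 1.0416667; existence NOT certified by the union bound.


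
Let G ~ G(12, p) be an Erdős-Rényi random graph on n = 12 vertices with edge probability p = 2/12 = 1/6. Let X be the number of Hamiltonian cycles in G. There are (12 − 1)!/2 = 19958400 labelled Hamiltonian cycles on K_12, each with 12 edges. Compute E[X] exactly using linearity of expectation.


K_12 has (12 − 1)!/2 = 19958400 labelled Hamiltonian cycles.
For each such Hamiltonian cycle H, let X_H = 1 if all 12 edges of H are present in G. Then P[X_H = 1] = p^{12} = (1/6)^{12} = 1/2176782336.
By linearity of expectation: E[X] = Σ_H E[X_H] = 19958400 · p^{12} = 19958400 · 1/2176782336 = 1925/209952.
Numerically: E[X] ≈ 0.009169.

E[X] = 19958400 · (1/6)^{12} = 1925/209952 ≈ 0.009169.


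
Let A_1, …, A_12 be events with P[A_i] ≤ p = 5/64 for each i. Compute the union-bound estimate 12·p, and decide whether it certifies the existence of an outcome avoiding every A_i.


Union bound: P[∪_{i=1}^{12} A_i] ≤ Σ_i P[A_i] ≤ 12·p = 12·(5/64) = 15/16.
Numerically: 15/16 ≈ 0.93750.
Is 15/16 < 1? YES.
Since P[∪ A_i] ≤ 15/16 < 1, the complement has P[∩ A_i^c] ≥ 1 − 15/16 = 1/16 > 0, so some outcome avoids every A_i.

12·p = 15/16 ≈ 0.93750; existence CERTIFIED by the union bound.


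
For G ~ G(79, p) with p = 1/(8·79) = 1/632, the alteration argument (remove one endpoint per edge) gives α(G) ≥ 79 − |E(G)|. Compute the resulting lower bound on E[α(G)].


E[|E(G)|] = C(79, 2)·p = 3081 · (1/632) = 39/8.
E[α(G)] ≥ n − E[|E(G)|] = 79 − 39/8 = 593/8.
Numerically: ≈ 74.1250.
(This is only a lower bound; the true E[α(G)] may be larger.)

E[α(G)] ≥ 593/8 ≈ 74.1250.


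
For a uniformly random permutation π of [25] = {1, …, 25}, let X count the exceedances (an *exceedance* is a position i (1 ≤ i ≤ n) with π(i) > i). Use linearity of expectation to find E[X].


Write X = Σ_{i=1}^{25} X_i, where X_i = 1_{π(i) > i}.
For each fixed i, π(i) is uniform over {1, …, 25} (marginal of a uniform permutation), so P[π(i) > i] = (n − i)/n. Summing: Σ_{i=1}^{25} (n − i)/n = (0 + 1 + … + 24)/25 = 25(25 − 1)/(2·25) = (25 − 1)/2.
Hence E[X] = Σ_{i=1}^{25} (25 − i)/25 = 12 ≈ 12.000.

E[X] = 12 = 12.000.


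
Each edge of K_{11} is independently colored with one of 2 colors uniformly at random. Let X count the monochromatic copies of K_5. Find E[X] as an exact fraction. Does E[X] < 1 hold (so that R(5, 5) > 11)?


E[X] = C(11, 5) · 2^{1 − 10} = 462 · 2^{−9} = 462/512.
As a reduced fraction: E[X] = 231/256 ≈ 0.9023438.
Is E[X] < 1? YES.
Since E[X] < 1, there exists a 2-coloring of K_{11} with no monochromatic K_5; hence R(5, 5) > 11.

E[X] = 231/256 ≈ 0.9023438; E[X] < 1, so R(5, 5) > 11.


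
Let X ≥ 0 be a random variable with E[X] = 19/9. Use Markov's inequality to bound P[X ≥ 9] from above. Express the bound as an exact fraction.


μ = E[X] = 19/9, a = 9.
Markov: P[X ≥ 9] ≤ μ/a = (19/9)/9 = 19/81.
Numerically: ≈ 0.235.
(Since a = 9 > μ = 2.111, the bound 19/81 is < 1 and informative.)

P[X ≥ 9] ≤ 19/81 ≈ 0.235.


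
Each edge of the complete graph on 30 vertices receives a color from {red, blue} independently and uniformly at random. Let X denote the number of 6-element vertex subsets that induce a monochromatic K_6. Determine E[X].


Let X = Σ_S X_S over the C(30, 6) = 593775 subsets S of size 6, where X_S = 1 if the K_6 on S is monochromatic.
For a fixed S, the K_6 on S has C(6, 2) = 15 edges. P[all 15 edges red] = (1/2)^15, and likewise for blue, so P[monochromatic] = 2·(1/2)^15 = 2^{1 − 15} = 1/16384.
Summing: E[X] = C(30, 6) · 2^{1 − 15} = 593775 · 1/16384 = 593775/16384.
Numerically: E[X] ≈ 36.241150.

E[X] = C(30,6)·2^(1−C(6,2)) = 593775/16384 ≈ 36.241150.


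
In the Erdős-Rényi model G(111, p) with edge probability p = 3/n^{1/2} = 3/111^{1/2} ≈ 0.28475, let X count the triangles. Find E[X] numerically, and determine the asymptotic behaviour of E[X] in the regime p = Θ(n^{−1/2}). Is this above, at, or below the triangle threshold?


Number of potential triangles: C(111, 3) = 221815.
Each occurs with probability p³ ≈ (0.28475)³ ≈ 2.3087627e-02.
By linearity: E[X] = C(111, 3)·p³ ≈ 221815 · 2.3087627e-02 ≈ 5121.18197.
Since α = 1/2 < 1, p = c/n^{1/2} ≫ 1/n is above the triangle threshold p ~ 1/n. Asymptotically E[X] ~ (c³/6)·n^{3(1−α)} = (3³/6)·n^{1.5} → ∞; triangles are abundant w.h.p.

E[X] ≈ 5121.18197; in regime p = Θ(1/n^{1/2}) E[X] diverges (above the triangle threshold p ~ 1/n).


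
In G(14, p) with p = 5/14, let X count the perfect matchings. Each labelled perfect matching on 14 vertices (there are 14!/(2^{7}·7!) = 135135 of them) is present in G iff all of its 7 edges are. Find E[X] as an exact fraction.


K_14 has 14!/(2^{7}·7!) = 135135 labelled perfect matchings.
For each such perfect matching H, let X_H = 1 if all 7 edges of H are present in G. Then P[X_H = 1] = p^{7} = (5/14)^{7} = 78125/105413504.
By linearity of expectation: E[X] = Σ_H E[X_H] = 135135 · p^{7} = 135135 · 78125/105413504 = 1508203125/15059072.
Numerically: E[X] ≈ 100.2.

E[X] = 135135 · (5/14)^{7} = 1508203125/15059072 ≈ 100.2.


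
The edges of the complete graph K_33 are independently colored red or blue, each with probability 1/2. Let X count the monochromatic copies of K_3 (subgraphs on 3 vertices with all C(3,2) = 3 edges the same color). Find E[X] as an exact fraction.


Let X = Σ_S X_S over the C(33, 3) = 5456 subsets S of size 3, where X_S = 1 if the K_3 on S is monochromatic.
For a fixed S, the K_3 on S has C(3, 2) = 3 edges. P[all 3 edges red] = (1/2)^3, and likewise for blue, so P[monochromatic] = 2·(1/2)^3 = 2^{1 − 3} = 1/4.
By linearity of expectation: E[X] = C(33, 3) · 2^{1 − 3} = 5456 · 1/4 = 1364.
Numerically: E[X] ≈ 1364.000.

E[X] = C(33,3)·2^(1−C(3,2)) = 1364 ≈ 1364.000.


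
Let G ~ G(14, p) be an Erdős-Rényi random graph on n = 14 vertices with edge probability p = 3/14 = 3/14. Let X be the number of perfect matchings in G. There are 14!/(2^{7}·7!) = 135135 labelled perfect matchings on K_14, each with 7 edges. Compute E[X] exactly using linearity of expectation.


K_14 has 14!/(2^{7}·7!) = 135135 labelled perfect matchings.
For each such perfect matching H, let X_H = 1 if all 7 edges of H are present in G. Then P[X_H = 1] = p^{7} = (3/14)^{7} = 2187/105413504.
By linearity of expectation: E[X] = Σ_H E[X_H] = 135135 · p^{7} = 135135 · 2187/105413504 = 42220035/15059072.
Numerically: E[X] ≈ 2.8.

E[X] = 135135 · (3/14)^{7} = 42220035/15059072 ≈ 2.8.


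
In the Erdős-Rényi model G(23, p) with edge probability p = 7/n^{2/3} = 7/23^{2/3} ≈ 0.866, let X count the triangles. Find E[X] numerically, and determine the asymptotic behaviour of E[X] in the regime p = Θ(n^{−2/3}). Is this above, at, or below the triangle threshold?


Number of potential triangles: C(23, 3) = 1771.
Each occurs with probability p³ ≈ (0.866)³ ≈ 6.48393e-01.
By linearity: E[X] = C(23, 3)·p³ ≈ 1771 · 6.48393e-01 ≈ 1148.304.
Since α = 2/3 < 1, p = c/n^{2/3} ≫ 1/n is above the triangle threshold p ~ 1/n. Asymptotically E[X] ~ (c³/6)·n^{3(1−α)} = (7³/6)·n^{1} → ∞; triangles are abundant w.h.p.

E[X] ≈ 1148.304; in regime p = Θ(1/n^{2/3}) E[X] diverges (above the triangle threshold p ~ 1/n).


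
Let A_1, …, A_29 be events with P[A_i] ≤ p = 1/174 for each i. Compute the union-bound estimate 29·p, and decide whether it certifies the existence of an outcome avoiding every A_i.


Union bound: P[∪_{i=1}^{29} A_i] ≤ Σ_i P[A_i] ≤ 29·p = 29·(1/174) = 1/6.
Numerically: 1/6 ≈ 0.166667.
Is 1/6 < 1? YES.
Since P[∪ A_i] ≤ 1/6 < 1, the complement has P[∩ A_i^c] ≥ 1 − 1/6 = 5/6 > 0, so some outcome avoids every A_i.

29·p = 1/6 ≈ 0.166667; existence CERTIFIED by the union bound.


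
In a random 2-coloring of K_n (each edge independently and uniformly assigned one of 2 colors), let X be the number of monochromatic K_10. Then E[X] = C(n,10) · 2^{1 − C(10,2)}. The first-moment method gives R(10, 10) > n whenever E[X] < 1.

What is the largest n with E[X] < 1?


We need C(n, 10) · 2^{1 − 45} < 1, i.e. C(n, 10) < 2^{45 − 1} = 17592186044416.
Check values of n near the boundary:
  n = 98: C(98, 10) = 14005614014756; 14005614014756 < 17592186044416? YES
  n = 99: C(99, 10) = 15579278510796; 15579278510796 < 17592186044416? YES
  n = 100: C(100, 10) = 17310309456440; 17310309456440 < 17592186044416? YES
  n = 101: C(101, 10) = 19212541264840; 19212541264840 < 17592186044416? NO
  n = 102: C(102, 10) = 21300860967540; 21300860967540 < 17592186044416? NO
  n = 103: C(103, 10) = 23591276125340; 23591276125340 < 17592186044416? NO
The largest n with C(n, 10) < 17592186044416 is n = 100 (where E[X] = 2163788682055/2199023255552 ≈ 0.98398). Hence R(10, 10) > 100, i.e. R(10, 10) ≥ 101.

Largest n = 100; hence R(10, 10) > 100.


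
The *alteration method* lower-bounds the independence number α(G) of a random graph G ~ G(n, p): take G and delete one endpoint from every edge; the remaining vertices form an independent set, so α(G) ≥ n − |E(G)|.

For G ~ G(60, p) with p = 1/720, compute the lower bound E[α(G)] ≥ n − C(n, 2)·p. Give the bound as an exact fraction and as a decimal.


E[|E(G)|] = C(60, 2)·p = 1770 · (1/720) = 59/24.
E[α(G)] ≥ n − E[|E(G)|] = 60 − 59/24 = 1381/24.
Numerically: ≈ 57.54167.
(This is only a lower bound; the true E[α(G)] may be larger.)

E[α(G)] ≥ 1381/24 ≈ 57.54167.


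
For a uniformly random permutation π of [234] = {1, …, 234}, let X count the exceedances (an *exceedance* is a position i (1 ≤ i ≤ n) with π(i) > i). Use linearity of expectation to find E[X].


Write X = Σ_{i=1}^{234} X_i, where X_i = 1_{π(i) > i}.
For each fixed i, π(i) is uniform over {1, …, 234} (marginal of a uniform permutation), so P[π(i) > i] = (n − i)/n. Summing: Σ_{i=1}^{234} (n − i)/n = (0 + 1 + … + 233)/234 = 234(234 − 1)/(2·234) = (234 − 1)/2.
Hence E[X] = Σ_{i=1}^{234} (234 − i)/234 = 233/2 ≈ 116.500000.

E[X] = 233/2 = 116.500000.


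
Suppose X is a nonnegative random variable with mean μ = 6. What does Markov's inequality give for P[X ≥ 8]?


μ = E[X] = 6, a = 8.
Markov: P[X ≥ 8] ≤ μ/a = (6)/8 = 3/4.
Numerically: ≈ 0.7500.
(Since a = 8 > μ = 6.0000, the bound 3/4 is < 1 and informative.)

P[X ≥ 8] ≤ 3/4 ≈ 0.7500.


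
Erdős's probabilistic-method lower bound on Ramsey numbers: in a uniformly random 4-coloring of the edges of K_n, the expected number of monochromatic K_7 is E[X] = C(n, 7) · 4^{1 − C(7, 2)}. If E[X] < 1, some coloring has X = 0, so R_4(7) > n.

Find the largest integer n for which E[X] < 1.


We need C(n, 7) · 4^{1 − 21} < 1, i.e. C(n, 7) < 4^{21 − 1} = 1099511627776.
Check values of n near the boundary:
  n = 176: C(176, 7) = 919790691600; 919790691600 < 1099511627776? YES
  n = 177: C(177, 7) = 957664425960; 957664425960 < 1099511627776? YES
  n = 178: C(178, 7) = 996867063280; 996867063280 < 1099511627776? YES
  n = 179: C(179, 7) = 1037437234460; 1037437234460 < 1099511627776? YES
  n = 180: C(180, 7) = 1079414463600; 1079414463600 < 1099511627776? YES
  n = 181: C(181, 7) = 1122839183400; 1122839183400 < 1099511627776? NO
  n = 182: C(182, 7) = 1167752750736; 1167752750736 < 1099511627776? NO
  n = 183: C(183, 7) = 1214197462413; 1214197462413 < 1099511627776? NO
The largest n with C(n, 7) < 1099511627776 is n = 180 (where E[X] = 67463403975/68719476736 ≈ 0.981722). Hence R_4(7) > 180, i.e. R_4(7) ≥ 181.

Largest n = 180; hence R_4(7) > 180.


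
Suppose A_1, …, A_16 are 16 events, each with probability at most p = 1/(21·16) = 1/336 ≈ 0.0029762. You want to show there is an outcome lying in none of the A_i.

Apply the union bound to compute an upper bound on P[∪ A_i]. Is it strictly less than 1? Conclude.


Union bound: P[∪_{i=1}^{16} A_i] ≤ Σ_i P[A_i] ≤ 16·p = 16·(1/336) = 1/21.
Numerically: 1/21 ≈ 0.0476190.
Is 1/21 < 1? YES.
Since P[∪ A_i] ≤ 1/21 < 1, the complement has P[∩ A_i^c] ≥ 1 − 1/21 = 20/21 > 0, so some outcome avoids every A_i.

16·p = 1/21 ≈ 0.0476190; existence CERTIFIED by the union bound.


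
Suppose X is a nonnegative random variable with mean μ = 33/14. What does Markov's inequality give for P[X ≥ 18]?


μ = E[X] = 33/14, a = 18.
Markov: P[X ≥ 18] ≤ μ/a = (33/14)/18 = 11/84.
Numerically: ≈ 0.131.
(Since a = 18 > μ = 2.357, the bound 11/84 is < 1 and informative.)

P[X ≥ 18] ≤ 11/84 ≈ 0.131.


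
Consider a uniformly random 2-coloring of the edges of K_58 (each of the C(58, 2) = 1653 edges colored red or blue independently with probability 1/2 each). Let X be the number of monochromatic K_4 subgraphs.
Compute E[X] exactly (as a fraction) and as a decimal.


Let X = Σ_S X_S over the C(58, 4) = 424270 subsets S of size 4, where X_S = 1 if the K_4 on S is monochromatic.
For a fixed S, the K_4 on S has C(4, 2) = 6 edges. P[all 6 edges red] = (1/2)^6, and likewise for blue, so P[monochromatic] = 2·(1/2)^6 = 2^{1 − 6} = 1/32.
Summing: E[X] = C(58, 4) · 2^{1 − 6} = 424270 · 1/32 = 212135/16.
Numerically: E[X] ≈ 13258.438.

E[X] = C(58,4)·2^(1−C(4,2)) = 212135/16 ≈ 13258.438.


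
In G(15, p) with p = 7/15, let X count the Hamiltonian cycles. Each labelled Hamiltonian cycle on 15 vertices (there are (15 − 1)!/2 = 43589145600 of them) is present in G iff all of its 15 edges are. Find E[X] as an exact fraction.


K_15 has (15 − 1)!/2 = 43589145600 labelled Hamiltonian cycles.
For each such Hamiltonian cycle H, let X_H = 1 if all 15 edges of H are present in G. Then P[X_H = 1] = p^{15} = (7/15)^{15} = 4747561509943/437893890380859375.
Summing the indicators: E[X] = Σ_H E[X_H] = 43589145600 · p^{15} = 43589145600 · 4747561509943/437893890380859375 = 34064551424174695424/72081298828125.
Numerically: E[X] ≈ 4.726e+05.

E[X] = 43589145600 · (7/15)^{15} = 34064551424174695424/72081298828125 ≈ 4.726e+05.


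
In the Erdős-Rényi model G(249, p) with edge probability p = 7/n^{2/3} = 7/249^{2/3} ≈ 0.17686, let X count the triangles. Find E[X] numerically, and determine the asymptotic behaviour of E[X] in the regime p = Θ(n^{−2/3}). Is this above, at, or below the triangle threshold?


Number of potential triangles: C(249, 3) = 2542124.
Each occurs with probability p³ ≈ (0.17686)³ ≈ 5.5321688e-03.
By linearity: E[X] = C(249, 3)·p³ ≈ 2542124 · 5.5321688e-03 ≈ 14063.45917.
Since α = 2/3 < 1, p = c/n^{2/3} ≫ 1/n is above the triangle threshold p ~ 1/n. Asymptotically E[X] ~ (c³/6)·n^{3(1−α)} = (7³/6)·n^{1} → ∞; triangles are abundant w.h.p.

E[X] ≈ 14063.45917; in regime p = Θ(1/n^{2/3}) E[X] diverges (above the triangle threshold p ~ 1/n).


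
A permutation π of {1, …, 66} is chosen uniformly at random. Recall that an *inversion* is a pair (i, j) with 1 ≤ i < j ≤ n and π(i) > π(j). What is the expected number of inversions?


Write X = Σ X_I over the C(66, 2) = 2145 pairs i < j, with X_I the indicator of one inversion.
There are 2145 indicators.
For each fixed pair i < j, the values π(i) and π(j) are two distinct elements of {1, …, 66} in uniformly random order; by symmetry P[π(i) > π(j)] = 1/2.
By linearity: E[X] = 2145 · (1/2) = C(66, 2) · (1/2) = 2145/2 = 2145/2 ≈ 1072.500.

E[X] = 2145/2 = 1072.500.


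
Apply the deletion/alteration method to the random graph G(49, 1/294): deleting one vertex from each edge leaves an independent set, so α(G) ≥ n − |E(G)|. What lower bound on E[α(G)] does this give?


E[|E(G)|] = C(49, 2)·p = 1176 · (1/294) = 4.
E[α(G)] ≥ n − E[|E(G)|] = 49 − 4 = 45.
Numerically: ≈ 45.000.
(This is only a lower bound; the true E[α(G)] may be larger.)

E[α(G)] ≥ 45 ≈ 45.000.


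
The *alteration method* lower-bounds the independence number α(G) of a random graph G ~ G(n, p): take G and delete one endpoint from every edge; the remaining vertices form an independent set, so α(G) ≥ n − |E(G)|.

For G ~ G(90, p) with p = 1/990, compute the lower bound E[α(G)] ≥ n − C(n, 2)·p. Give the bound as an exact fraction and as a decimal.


E[|E(G)|] = C(90, 2)·p = 4005 · (1/990) = 89/22.
E[α(G)] ≥ n − E[|E(G)|] = 90 − 89/22 = 1891/22.
Numerically: ≈ 85.95455.
(This is only a lower bound; the true E[α(G)] may be larger.)

E[α(G)] ≥ 1891/22 ≈ 85.95455.


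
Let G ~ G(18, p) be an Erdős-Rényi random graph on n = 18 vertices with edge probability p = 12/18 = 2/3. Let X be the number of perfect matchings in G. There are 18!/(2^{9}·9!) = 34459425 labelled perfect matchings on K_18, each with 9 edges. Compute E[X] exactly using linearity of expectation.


K_18 has 18!/(2^{9}·9!) = 34459425 labelled perfect matchings.
For each such perfect matching H, let X_H = 1 if all 9 edges of H are present in G. Then P[X_H = 1] = p^{9} = (2/3)^{9} = 512/19683.
By linearity of expectation: E[X] = Σ_H E[X_H] = 34459425 · p^{9} = 34459425 · 512/19683 = 217817600/243.
Numerically: E[X] ≈ 8.96e+05.

E[X] = 34459425 · (2/3)^{9} = 217817600/243 ≈ 8.96e+05.


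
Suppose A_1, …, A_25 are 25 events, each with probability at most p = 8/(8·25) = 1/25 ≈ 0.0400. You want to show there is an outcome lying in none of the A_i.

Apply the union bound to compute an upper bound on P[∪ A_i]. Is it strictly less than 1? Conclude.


Union bound: P[∪_{i=1}^{25} A_i] ≤ Σ_i P[A_i] ≤ 25·p = 25·(1/25) = 1.
Numerically: 1 ≈ 1.0000.
Is 1 < 1? NO.
Since the bound 1 is ≥ 1, the union bound is uninformative here; it does NOT by itself certify existence.

25·p = 1 ≈ 1.0000; existence NOT certified by the union bound.


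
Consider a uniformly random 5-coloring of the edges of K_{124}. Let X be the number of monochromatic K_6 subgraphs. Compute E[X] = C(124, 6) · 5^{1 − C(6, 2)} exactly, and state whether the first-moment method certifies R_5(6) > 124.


E[X] = C(124, 6) · 5^{1 − 15} = 4465475476 · 5^{−14} = 4465475476/6103515625.
As a reduced fraction: E[X] = 4465475476/6103515625 ≈ 0.73162.
Is E[X] < 1? YES.
Since E[X] < 1, there exists a 5-coloring of K_{124} with no monochromatic K_6; hence R_5(6) > 124.

E[X] = 4465475476/6103515625 ≈ 0.73162; E[X] < 1, so R_5(6) > 124.


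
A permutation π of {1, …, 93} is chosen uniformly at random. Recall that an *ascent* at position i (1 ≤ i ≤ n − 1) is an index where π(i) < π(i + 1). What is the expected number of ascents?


Write X = Σ X_I over i = 1, …, 92, with X_I the indicator of one ascent.
There are 92 indicators.
For each fixed i, the pair (π(i), π(i+1)) is a uniformly random ordered pair of distinct values from {1, …, 93}; by symmetry P[π(i) < π(i+1)] = 1/2.
By linearity: E[X] = 92 · (1/2) = (93 − 1) · (1/2) = 46 ≈ 46.000.

E[X] = 46 = 46.000.


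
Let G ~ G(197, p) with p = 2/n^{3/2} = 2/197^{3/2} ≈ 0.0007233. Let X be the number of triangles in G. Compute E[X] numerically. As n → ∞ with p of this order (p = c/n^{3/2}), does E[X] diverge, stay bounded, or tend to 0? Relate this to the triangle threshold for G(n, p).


Number of potential triangles: C(197, 3) = 1254890.
Each occurs with probability p³ ≈ (0.0007233)³ ≈ 3.784356e-10.
By linearity: E[X] = C(197, 3)·p³ ≈ 1254890 · 3.784356e-10 ≈ 0.0005.
Since α = 3/2 > 1, p = c/n^{3/2} = o(1/n) is below the triangle threshold p ~ 1/n. Asymptotically E[X] ~ (c³/6)·n^{3(1−α)} = (2³/6)·n^{-1.5} → 0, so by Markov's inequality G has no triangles w.h.p.

E[X] ≈ 0.0005; in regime p = Θ(1/n^{3/2}) E[X] tends to 0 (below the triangle threshold p ~ 1/n).


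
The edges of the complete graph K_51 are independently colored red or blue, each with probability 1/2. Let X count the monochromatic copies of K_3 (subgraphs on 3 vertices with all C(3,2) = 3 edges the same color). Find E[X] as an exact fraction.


Let X = Σ_S X_S over the C(51, 3) = 20825 subsets S of size 3, where X_S = 1 if the K_3 on S is monochromatic.
For a fixed S, the K_3 on S has C(3, 2) = 3 edges. P[all 3 edges red] = (1/2)^3, and likewise for blue, so P[monochromatic] = 2·(1/2)^3 = 2^{1 − 3} = 1/4.
Summing: E[X] = C(51, 3) · 2^{1 − 3} = 20825 · 1/4 = 20825/4.
Numerically: E[X] ≈ 5206.2500.

E[X] = C(51,3)·2^(1−C(3,2)) = 20825/4 ≈ 5206.2500.


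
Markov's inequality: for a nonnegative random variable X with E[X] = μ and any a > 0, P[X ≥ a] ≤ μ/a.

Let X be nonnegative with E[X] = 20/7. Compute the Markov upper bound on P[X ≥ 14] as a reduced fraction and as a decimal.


μ = E[X] = 20/7, a = 14.
Markov: P[X ≥ 14] ≤ μ/a = (20/7)/14 = 10/49.
Numerically: ≈ 0.204.
(Since a = 14 > μ = 2.857, the bound 10/49 is < 1 and informative.)

P[X ≥ 14] ≤ 10/49 ≈ 0.204.
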